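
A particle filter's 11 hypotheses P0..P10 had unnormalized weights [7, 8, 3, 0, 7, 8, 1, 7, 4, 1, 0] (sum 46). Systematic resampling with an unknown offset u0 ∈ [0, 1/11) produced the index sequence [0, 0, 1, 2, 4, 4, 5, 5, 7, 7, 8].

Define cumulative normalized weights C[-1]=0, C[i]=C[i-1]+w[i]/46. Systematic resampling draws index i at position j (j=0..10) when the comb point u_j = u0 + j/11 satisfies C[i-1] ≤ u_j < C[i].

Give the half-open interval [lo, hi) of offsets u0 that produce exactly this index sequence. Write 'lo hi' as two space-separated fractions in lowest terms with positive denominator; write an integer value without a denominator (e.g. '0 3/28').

C = [7/46, 15/46, 9/23, 9/23, 25/46, 33/46, 17/23, 41/46, 45/46, 1, 1]
j=0 picked index 0: u0 ∈ [0, 7/46)
j=1 picked index 0: u0 ∈ [-1/11, 31/506)
j=2 picked index 1: u0 ∈ [-15/506, 73/506)
j=3 picked index 2: u0 ∈ [27/506, 30/253)
j=4 picked index 4: u0 ∈ [7/253, 91/506)
j=5 picked index 4: u0 ∈ [-16/253, 45/506)
j=6 picked index 5: u0 ∈ [-1/506, 87/506)
j=7 picked index 5: u0 ∈ [-47/506, 41/506)
j=8 picked index 7: u0 ∈ [3/253, 83/506)
j=9 picked index 7: u0 ∈ [-20/253, 37/506)
j=10 picked index 8: u0 ∈ [-9/506, 35/506)
intersection: [27/506, 31/506)

27/506 31/506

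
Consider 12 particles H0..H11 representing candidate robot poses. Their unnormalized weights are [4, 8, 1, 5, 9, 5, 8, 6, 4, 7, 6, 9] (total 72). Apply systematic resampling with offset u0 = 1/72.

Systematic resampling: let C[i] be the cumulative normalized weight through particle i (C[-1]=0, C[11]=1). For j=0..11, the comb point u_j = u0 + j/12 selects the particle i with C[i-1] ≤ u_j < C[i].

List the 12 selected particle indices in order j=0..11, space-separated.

C = [1/18, 1/6, 13/72, 1/4, 3/8, 4/9, 5/9, 23/36, 25/36, 19/24, 7/8, 1]
j=0: u_0=1/72 ∈ [0, 1/18) → index 0
j=1: u_1=7/72 ∈ [1/18, 1/6) → index 1
j=2: u_2=13/72 ∈ [13/72, 1/4) → index 3
j=3: u_3=19/72 ∈ [1/4, 3/8) → index 4
j=4: u_4=25/72 ∈ [1/4, 3/8) → index 4
j=5: u_5=31/72 ∈ [3/8, 4/9) → index 5
j=6: u_6=37/72 ∈ [4/9, 5/9) → index 6
j=7: u_7=43/72 ∈ [5/9, 23/36) → index 7
j=8: u_8=49/72 ∈ [23/36, 25/36) → index 8
j=9: u_9=55/72 ∈ [25/36, 19/24) → index 9
j=10: u_10=61/72 ∈ [19/24, 7/8) → index 10
j=11: u_11=67/72 ∈ [7/8, 1) → index 11

0 1 3 4 4 5 6 7 8 9 10 11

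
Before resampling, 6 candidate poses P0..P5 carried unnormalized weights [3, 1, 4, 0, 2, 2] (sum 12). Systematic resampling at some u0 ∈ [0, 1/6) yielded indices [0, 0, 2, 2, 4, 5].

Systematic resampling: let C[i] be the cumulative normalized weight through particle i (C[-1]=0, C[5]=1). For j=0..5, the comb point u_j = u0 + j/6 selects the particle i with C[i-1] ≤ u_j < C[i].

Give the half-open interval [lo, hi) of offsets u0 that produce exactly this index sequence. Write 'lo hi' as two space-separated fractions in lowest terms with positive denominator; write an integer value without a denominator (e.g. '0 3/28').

C = [1/4, 1/3, 2/3, 2/3, 5/6, 1]
j=0 picked index 0: u0 ∈ [0, 1/4)
j=1 picked index 0: u0 ∈ [-1/6, 1/12)
j=2 picked index 2: u0 ∈ [0, 1/3)
j=3 picked index 2: u0 ∈ [-1/6, 1/6)
j=4 picked index 4: u0 ∈ [0, 1/6)
j=5 picked index 5: u0 ∈ [0, 1/6)
intersection: [0, 1/12)

0 1/12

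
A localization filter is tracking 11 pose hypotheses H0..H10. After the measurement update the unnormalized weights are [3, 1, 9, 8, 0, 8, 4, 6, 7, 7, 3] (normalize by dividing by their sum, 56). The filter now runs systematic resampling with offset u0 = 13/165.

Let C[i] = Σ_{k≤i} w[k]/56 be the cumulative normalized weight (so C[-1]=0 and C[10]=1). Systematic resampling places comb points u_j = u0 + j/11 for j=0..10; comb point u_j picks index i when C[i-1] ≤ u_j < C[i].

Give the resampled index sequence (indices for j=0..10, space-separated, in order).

C = [3/56, 1/14, 13/56, 3/8, 3/8, 29/56, 33/56, 39/56, 23/28, 53/56, 1]
j=0: u_0=13/165 ∈ [1/14, 13/56) → index 2
j=1: u_1=28/165 ∈ [1/14, 13/56) → index 2
j=2: u_2=43/165 ∈ [13/56, 3/8) → index 3
j=3: u_3=58/165 ∈ [13/56, 3/8) → index 3
j=4: u_4=73/165 ∈ [3/8, 29/56) → index 5
j=5: u_5=8/15 ∈ [29/56, 33/56) → index 6
j=6: u_6=103/165 ∈ [33/56, 39/56) → index 7
j=7: u_7=118/165 ∈ [39/56, 23/28) → index 8
j=8: u_8=133/165 ∈ [39/56, 23/28) → index 8
j=9: u_9=148/165 ∈ [23/28, 53/56) → index 9
j=10: u_10=163/165 ∈ [53/56, 1) → index 10

2 2 3 3 5 6 7 8 8 9 10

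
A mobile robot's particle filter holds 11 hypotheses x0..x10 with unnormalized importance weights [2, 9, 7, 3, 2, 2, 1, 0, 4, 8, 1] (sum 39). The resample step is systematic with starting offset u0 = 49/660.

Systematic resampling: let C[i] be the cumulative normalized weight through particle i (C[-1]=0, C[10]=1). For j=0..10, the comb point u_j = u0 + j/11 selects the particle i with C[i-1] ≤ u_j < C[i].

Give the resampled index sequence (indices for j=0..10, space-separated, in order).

C = [2/39, 11/39, 6/13, 7/13, 23/39, 25/39, 2/3, 2/3, 10/13, 38/39, 1]
j=0: u_0=49/660 ∈ [2/39, 11/39) → index 1
j=1: u_1=109/660 ∈ [2/39, 11/39) → index 1
j=2: u_2=169/660 ∈ [2/39, 11/39) → index 1
j=3: u_3=229/660 ∈ [11/39, 6/13) → index 2
j=4: u_4=289/660 ∈ [11/39, 6/13) → index 2
j=5: u_5=349/660 ∈ [6/13, 7/13) → index 3
j=6: u_6=409/660 ∈ [23/39, 25/39) → index 5
j=7: u_7=469/660 ∈ [2/3, 10/13) → index 8
j=8: u_8=529/660 ∈ [10/13, 38/39) → index 9
j=9: u_9=589/660 ∈ [10/13, 38/39) → index 9
j=10: u_10=59/60 ∈ [38/39, 1) → index 10

1 1 1 2 2 3 5 8 9 9 10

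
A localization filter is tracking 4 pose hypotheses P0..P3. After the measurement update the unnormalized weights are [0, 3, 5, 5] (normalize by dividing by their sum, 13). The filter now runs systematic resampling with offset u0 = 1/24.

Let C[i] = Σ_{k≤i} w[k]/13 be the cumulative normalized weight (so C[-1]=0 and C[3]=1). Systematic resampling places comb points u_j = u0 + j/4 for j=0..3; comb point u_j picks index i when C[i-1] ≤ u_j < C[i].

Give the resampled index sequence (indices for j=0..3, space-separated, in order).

1 2 2 3

C = [0, 3/13, 8/13, 1]
j=0: u_0=1/24 ∈ [0, 3/13) → index 1
j=1: u_1=7/24 ∈ [3/13, 8/13) → index 2
j=2: u_2=13/24 ∈ [3/13, 8/13) → index 2
j=3: u_3=19/24 ∈ [8/13, 1) → index 3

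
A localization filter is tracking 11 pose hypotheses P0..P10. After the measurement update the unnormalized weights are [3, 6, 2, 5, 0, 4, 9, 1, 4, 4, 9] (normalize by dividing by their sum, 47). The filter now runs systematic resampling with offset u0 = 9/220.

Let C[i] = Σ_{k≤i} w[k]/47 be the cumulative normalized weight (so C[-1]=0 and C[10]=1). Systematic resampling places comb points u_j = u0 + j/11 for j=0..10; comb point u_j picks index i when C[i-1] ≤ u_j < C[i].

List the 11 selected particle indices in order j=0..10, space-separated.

C = [3/47, 9/47, 11/47, 16/47, 16/47, 20/47, 29/47, 30/47, 34/47, 38/47, 1]
j=0: u_0=9/220 ∈ [0, 3/47) → index 0
j=1: u_1=29/220 ∈ [3/47, 9/47) → index 1
j=2: u_2=49/220 ∈ [9/47, 11/47) → index 2
j=3: u_3=69/220 ∈ [11/47, 16/47) → index 3
j=4: u_4=89/220 ∈ [16/47, 20/47) → index 5
j=5: u_5=109/220 ∈ [20/47, 29/47) → index 6
j=6: u_6=129/220 ∈ [20/47, 29/47) → index 6
j=7: u_7=149/220 ∈ [30/47, 34/47) → index 8
j=8: u_8=169/220 ∈ [34/47, 38/47) → index 9
j=9: u_9=189/220 ∈ [38/47, 1) → index 10
j=10: u_10=19/20 ∈ [38/47, 1) → index 10

0 1 2 3 5 6 6 8 9 10 10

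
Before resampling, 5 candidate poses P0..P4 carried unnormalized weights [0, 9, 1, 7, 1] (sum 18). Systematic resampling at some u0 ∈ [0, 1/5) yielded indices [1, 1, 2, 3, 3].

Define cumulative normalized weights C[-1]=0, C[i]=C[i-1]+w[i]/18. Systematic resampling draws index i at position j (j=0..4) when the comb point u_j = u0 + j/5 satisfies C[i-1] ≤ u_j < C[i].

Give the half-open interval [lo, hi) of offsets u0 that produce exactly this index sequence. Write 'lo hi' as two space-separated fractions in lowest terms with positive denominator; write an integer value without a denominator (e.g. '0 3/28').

1/10 13/90

C = [0, 1/2, 5/9, 17/18, 1]
j=0 picked index 1: u0 ∈ [0, 1/2)
j=1 picked index 1: u0 ∈ [-1/5, 3/10)
j=2 picked index 2: u0 ∈ [1/10, 7/45)
j=3 picked index 3: u0 ∈ [-2/45, 31/90)
j=4 picked index 3: u0 ∈ [-11/45, 13/90)
intersection: [1/10, 13/90)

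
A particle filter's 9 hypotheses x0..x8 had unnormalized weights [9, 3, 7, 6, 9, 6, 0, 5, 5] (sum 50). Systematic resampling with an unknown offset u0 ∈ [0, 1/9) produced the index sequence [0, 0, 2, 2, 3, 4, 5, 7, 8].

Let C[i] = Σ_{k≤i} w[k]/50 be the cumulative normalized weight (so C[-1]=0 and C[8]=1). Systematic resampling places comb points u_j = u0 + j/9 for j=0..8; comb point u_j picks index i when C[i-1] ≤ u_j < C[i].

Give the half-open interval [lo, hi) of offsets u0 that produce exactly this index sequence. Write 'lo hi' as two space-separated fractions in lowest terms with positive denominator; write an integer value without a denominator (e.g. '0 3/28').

1/45 7/150

C = [9/50, 6/25, 19/50, 1/2, 17/25, 4/5, 4/5, 9/10, 1]
j=0 picked index 0: u0 ∈ [0, 9/50)
j=1 picked index 0: u0 ∈ [-1/9, 31/450)
j=2 picked index 2: u0 ∈ [4/225, 71/450)
j=3 picked index 2: u0 ∈ [-7/75, 7/150)
j=4 picked index 3: u0 ∈ [-29/450, 1/18)
j=5 picked index 4: u0 ∈ [-1/18, 28/225)
j=6 picked index 5: u0 ∈ [1/75, 2/15)
j=7 picked index 7: u0 ∈ [1/45, 11/90)
j=8 picked index 8: u0 ∈ [1/90, 1/9)
intersection: [1/45, 7/150)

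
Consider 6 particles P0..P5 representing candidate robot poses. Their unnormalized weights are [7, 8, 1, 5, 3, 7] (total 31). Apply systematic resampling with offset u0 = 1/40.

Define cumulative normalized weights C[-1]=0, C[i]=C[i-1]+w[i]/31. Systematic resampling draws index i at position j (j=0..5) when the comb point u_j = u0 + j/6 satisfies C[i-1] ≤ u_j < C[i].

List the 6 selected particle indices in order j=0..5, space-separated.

0 0 1 3 4 5

C = [7/31, 15/31, 16/31, 21/31, 24/31, 1]
j=0: u_0=1/40 ∈ [0, 7/31) → index 0
j=1: u_1=23/120 ∈ [0, 7/31) → index 0
j=2: u_2=43/120 ∈ [7/31, 15/31) → index 1
j=3: u_3=21/40 ∈ [16/31, 21/31) → index 3
j=4: u_4=83/120 ∈ [21/31, 24/31) → index 4
j=5: u_5=103/120 ∈ [24/31, 1) → index 5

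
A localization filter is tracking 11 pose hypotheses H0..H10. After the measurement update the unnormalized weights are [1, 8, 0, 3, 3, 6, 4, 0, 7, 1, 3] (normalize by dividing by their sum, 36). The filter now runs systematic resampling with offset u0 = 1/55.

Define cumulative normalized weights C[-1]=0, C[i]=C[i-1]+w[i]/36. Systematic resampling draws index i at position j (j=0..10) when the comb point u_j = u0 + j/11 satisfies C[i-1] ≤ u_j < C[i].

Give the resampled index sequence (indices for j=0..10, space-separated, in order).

0 1 1 3 4 5 5 6 8 8 10

C = [1/36, 1/4, 1/4, 1/3, 5/12, 7/12, 25/36, 25/36, 8/9, 11/12, 1]
j=0: u_0=1/55 ∈ [0, 1/36) → index 0
j=1: u_1=6/55 ∈ [1/36, 1/4) → index 1
j=2: u_2=1/5 ∈ [1/36, 1/4) → index 1
j=3: u_3=16/55 ∈ [1/4, 1/3) → index 3
j=4: u_4=21/55 ∈ [1/3, 5/12) → index 4
j=5: u_5=26/55 ∈ [5/12, 7/12) → index 5
j=6: u_6=31/55 ∈ [5/12, 7/12) → index 5
j=7: u_7=36/55 ∈ [7/12, 25/36) → index 6
j=8: u_8=41/55 ∈ [25/36, 8/9) → index 8
j=9: u_9=46/55 ∈ [25/36, 8/9) → index 8
j=10: u_10=51/55 ∈ [11/12, 1) → index 10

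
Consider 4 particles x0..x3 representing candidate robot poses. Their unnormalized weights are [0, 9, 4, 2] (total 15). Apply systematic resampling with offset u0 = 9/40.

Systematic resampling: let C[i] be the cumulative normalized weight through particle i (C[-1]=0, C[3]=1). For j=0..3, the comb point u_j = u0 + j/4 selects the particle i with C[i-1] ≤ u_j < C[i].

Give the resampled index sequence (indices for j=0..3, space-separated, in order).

C = [0, 3/5, 13/15, 1]
j=0: u_0=9/40 ∈ [0, 3/5) → index 1
j=1: u_1=19/40 ∈ [0, 3/5) → index 1
j=2: u_2=29/40 ∈ [3/5, 13/15) → index 2
j=3: u_3=39/40 ∈ [13/15, 1) → index 3

1 1 2 3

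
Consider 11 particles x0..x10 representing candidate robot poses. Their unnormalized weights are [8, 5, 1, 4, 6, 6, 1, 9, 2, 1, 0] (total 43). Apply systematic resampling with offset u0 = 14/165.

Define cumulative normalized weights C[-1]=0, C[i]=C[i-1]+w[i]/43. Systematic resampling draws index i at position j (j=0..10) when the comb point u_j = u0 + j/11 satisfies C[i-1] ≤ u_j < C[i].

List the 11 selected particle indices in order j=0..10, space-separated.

0 0 1 3 4 4 5 7 7 7 9

C = [8/43, 13/43, 14/43, 18/43, 24/43, 30/43, 31/43, 40/43, 42/43, 1, 1]
j=0: u_0=14/165 ∈ [0, 8/43) → index 0
j=1: u_1=29/165 ∈ [0, 8/43) → index 0
j=2: u_2=4/15 ∈ [8/43, 13/43) → index 1
j=3: u_3=59/165 ∈ [14/43, 18/43) → index 3
j=4: u_4=74/165 ∈ [18/43, 24/43) → index 4
j=5: u_5=89/165 ∈ [18/43, 24/43) → index 4
j=6: u_6=104/165 ∈ [24/43, 30/43) → index 5
j=7: u_7=119/165 ∈ [31/43, 40/43) → index 7
j=8: u_8=134/165 ∈ [31/43, 40/43) → index 7
j=9: u_9=149/165 ∈ [31/43, 40/43) → index 7
j=10: u_10=164/165 ∈ [42/43, 1) → index 9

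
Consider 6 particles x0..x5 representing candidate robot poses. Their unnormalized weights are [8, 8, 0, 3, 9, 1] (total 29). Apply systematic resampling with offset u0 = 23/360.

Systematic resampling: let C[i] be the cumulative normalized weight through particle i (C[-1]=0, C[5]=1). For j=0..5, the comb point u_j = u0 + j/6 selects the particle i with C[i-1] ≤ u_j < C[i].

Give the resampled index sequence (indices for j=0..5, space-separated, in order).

0 0 1 3 4 4

C = [8/29, 16/29, 16/29, 19/29, 28/29, 1]
j=0: u_0=23/360 ∈ [0, 8/29) → index 0
j=1: u_1=83/360 ∈ [0, 8/29) → index 0
j=2: u_2=143/360 ∈ [8/29, 16/29) → index 1
j=3: u_3=203/360 ∈ [16/29, 19/29) → index 3
j=4: u_4=263/360 ∈ [19/29, 28/29) → index 4
j=5: u_5=323/360 ∈ [19/29, 28/29) → index 4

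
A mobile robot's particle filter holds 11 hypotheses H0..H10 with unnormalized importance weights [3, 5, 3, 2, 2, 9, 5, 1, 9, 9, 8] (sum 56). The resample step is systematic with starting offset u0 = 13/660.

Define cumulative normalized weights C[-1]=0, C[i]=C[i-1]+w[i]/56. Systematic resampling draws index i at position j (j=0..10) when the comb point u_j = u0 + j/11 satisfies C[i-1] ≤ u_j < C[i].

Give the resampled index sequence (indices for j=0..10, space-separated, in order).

C = [3/56, 1/7, 11/56, 13/56, 15/56, 3/7, 29/56, 15/28, 39/56, 6/7, 1]
j=0: u_0=13/660 ∈ [0, 3/56) → index 0
j=1: u_1=73/660 ∈ [3/56, 1/7) → index 1
j=2: u_2=133/660 ∈ [11/56, 13/56) → index 3
j=3: u_3=193/660 ∈ [15/56, 3/7) → index 5
j=4: u_4=23/60 ∈ [15/56, 3/7) → index 5
j=5: u_5=313/660 ∈ [3/7, 29/56) → index 6
j=6: u_6=373/660 ∈ [15/28, 39/56) → index 8
j=7: u_7=433/660 ∈ [15/28, 39/56) → index 8
j=8: u_8=493/660 ∈ [39/56, 6/7) → index 9
j=9: u_9=553/660 ∈ [39/56, 6/7) → index 9
j=10: u_10=613/660 ∈ [6/7, 1) → index 10

0 1 3 5 5 6 8 8 9 9 10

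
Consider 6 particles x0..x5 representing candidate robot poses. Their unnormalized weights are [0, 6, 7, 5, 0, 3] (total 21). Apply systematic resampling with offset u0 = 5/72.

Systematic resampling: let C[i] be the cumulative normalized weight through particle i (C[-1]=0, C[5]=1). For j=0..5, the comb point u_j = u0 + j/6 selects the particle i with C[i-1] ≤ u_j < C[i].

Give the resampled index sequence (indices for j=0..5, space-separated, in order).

1 1 2 2 3 5

C = [0, 2/7, 13/21, 6/7, 6/7, 1]
j=0: u_0=5/72 ∈ [0, 2/7) → index 1
j=1: u_1=17/72 ∈ [0, 2/7) → index 1
j=2: u_2=29/72 ∈ [2/7, 13/21) → index 2
j=3: u_3=41/72 ∈ [2/7, 13/21) → index 2
j=4: u_4=53/72 ∈ [13/21, 6/7) → index 3
j=5: u_5=65/72 ∈ [6/7, 1) → index 5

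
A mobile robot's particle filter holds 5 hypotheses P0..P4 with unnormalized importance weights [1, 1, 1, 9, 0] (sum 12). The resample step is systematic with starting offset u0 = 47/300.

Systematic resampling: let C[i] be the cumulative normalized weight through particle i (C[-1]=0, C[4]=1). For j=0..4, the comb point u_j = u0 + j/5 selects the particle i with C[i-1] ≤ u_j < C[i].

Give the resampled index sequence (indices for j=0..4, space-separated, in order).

1 3 3 3 3

C = [1/12, 1/6, 1/4, 1, 1]
j=0: u_0=47/300 ∈ [1/12, 1/6) → index 1
j=1: u_1=107/300 ∈ [1/4, 1) → index 3
j=2: u_2=167/300 ∈ [1/4, 1) → index 3
j=3: u_3=227/300 ∈ [1/4, 1) → index 3
j=4: u_4=287/300 ∈ [1/4, 1) → index 3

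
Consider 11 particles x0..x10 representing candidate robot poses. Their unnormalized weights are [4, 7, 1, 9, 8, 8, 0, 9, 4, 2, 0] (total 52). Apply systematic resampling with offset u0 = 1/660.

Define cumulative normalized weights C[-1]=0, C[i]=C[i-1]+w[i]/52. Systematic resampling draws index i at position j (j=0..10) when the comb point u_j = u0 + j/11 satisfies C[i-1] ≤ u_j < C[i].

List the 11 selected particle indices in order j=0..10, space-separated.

0 1 1 3 3 4 4 5 7 7 8

C = [1/13, 11/52, 3/13, 21/52, 29/52, 37/52, 37/52, 23/26, 25/26, 1, 1]
j=0: u_0=1/660 ∈ [0, 1/13) → index 0
j=1: u_1=61/660 ∈ [1/13, 11/52) → index 1
j=2: u_2=11/60 ∈ [1/13, 11/52) → index 1
j=3: u_3=181/660 ∈ [3/13, 21/52) → index 3
j=4: u_4=241/660 ∈ [3/13, 21/52) → index 3
j=5: u_5=301/660 ∈ [21/52, 29/52) → index 4
j=6: u_6=361/660 ∈ [21/52, 29/52) → index 4
j=7: u_7=421/660 ∈ [29/52, 37/52) → index 5
j=8: u_8=481/660 ∈ [37/52, 23/26) → index 7
j=9: u_9=541/660 ∈ [37/52, 23/26) → index 7
j=10: u_10=601/660 ∈ [23/26, 25/26) → index 8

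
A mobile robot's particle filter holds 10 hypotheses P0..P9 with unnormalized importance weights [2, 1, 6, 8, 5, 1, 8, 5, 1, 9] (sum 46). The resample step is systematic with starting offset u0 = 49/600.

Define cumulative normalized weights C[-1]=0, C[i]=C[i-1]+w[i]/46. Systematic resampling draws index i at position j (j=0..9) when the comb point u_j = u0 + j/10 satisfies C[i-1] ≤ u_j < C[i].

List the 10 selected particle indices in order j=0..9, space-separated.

2 2 3 4 5 6 7 7 9 9

C = [1/23, 3/46, 9/46, 17/46, 11/23, 1/2, 31/46, 18/23, 37/46, 1]
j=0: u_0=49/600 ∈ [3/46, 9/46) → index 2
j=1: u_1=109/600 ∈ [3/46, 9/46) → index 2
j=2: u_2=169/600 ∈ [9/46, 17/46) → index 3
j=3: u_3=229/600 ∈ [17/46, 11/23) → index 4
j=4: u_4=289/600 ∈ [11/23, 1/2) → index 5
j=5: u_5=349/600 ∈ [1/2, 31/46) → index 6
j=6: u_6=409/600 ∈ [31/46, 18/23) → index 7
j=7: u_7=469/600 ∈ [31/46, 18/23) → index 7
j=8: u_8=529/600 ∈ [37/46, 1) → index 9
j=9: u_9=589/600 ∈ [37/46, 1) → index 9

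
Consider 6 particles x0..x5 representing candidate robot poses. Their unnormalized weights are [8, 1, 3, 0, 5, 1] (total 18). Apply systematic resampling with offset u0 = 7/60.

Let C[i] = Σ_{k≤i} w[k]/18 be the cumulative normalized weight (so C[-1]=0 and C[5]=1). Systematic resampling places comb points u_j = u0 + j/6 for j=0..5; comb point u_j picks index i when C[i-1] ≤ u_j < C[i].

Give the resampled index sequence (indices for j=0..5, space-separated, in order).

C = [4/9, 1/2, 2/3, 2/3, 17/18, 1]
j=0: u_0=7/60 ∈ [0, 4/9) → index 0
j=1: u_1=17/60 ∈ [0, 4/9) → index 0
j=2: u_2=9/20 ∈ [4/9, 1/2) → index 1
j=3: u_3=37/60 ∈ [1/2, 2/3) → index 2
j=4: u_4=47/60 ∈ [2/3, 17/18) → index 4
j=5: u_5=19/20 ∈ [17/18, 1) → index 5

0 0 1 2 4 5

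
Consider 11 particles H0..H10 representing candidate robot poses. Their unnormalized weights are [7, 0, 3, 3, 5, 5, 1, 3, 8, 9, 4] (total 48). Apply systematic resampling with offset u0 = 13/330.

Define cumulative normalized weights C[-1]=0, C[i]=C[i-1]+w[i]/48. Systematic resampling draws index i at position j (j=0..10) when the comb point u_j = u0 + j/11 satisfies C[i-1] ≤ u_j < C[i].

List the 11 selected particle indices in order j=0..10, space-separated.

C = [7/48, 7/48, 5/24, 13/48, 3/8, 23/48, 1/2, 9/16, 35/48, 11/12, 1]
j=0: u_0=13/330 ∈ [0, 7/48) → index 0
j=1: u_1=43/330 ∈ [0, 7/48) → index 0
j=2: u_2=73/330 ∈ [5/24, 13/48) → index 3
j=3: u_3=103/330 ∈ [13/48, 3/8) → index 4
j=4: u_4=133/330 ∈ [3/8, 23/48) → index 5
j=5: u_5=163/330 ∈ [23/48, 1/2) → index 6
j=6: u_6=193/330 ∈ [9/16, 35/48) → index 8
j=7: u_7=223/330 ∈ [9/16, 35/48) → index 8
j=8: u_8=23/30 ∈ [35/48, 11/12) → index 9
j=9: u_9=283/330 ∈ [35/48, 11/12) → index 9
j=10: u_10=313/330 ∈ [11/12, 1) → index 10

0 0 3 4 5 6 8 8 9 9 10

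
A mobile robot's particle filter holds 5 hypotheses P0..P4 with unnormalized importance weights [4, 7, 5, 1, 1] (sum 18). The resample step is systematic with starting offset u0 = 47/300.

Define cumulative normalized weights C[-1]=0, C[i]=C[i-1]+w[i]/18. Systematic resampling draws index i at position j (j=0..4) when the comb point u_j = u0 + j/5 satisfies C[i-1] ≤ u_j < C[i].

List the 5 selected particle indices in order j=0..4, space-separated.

C = [2/9, 11/18, 8/9, 17/18, 1]
j=0: u_0=47/300 ∈ [0, 2/9) → index 0
j=1: u_1=107/300 ∈ [2/9, 11/18) → index 1
j=2: u_2=167/300 ∈ [2/9, 11/18) → index 1
j=3: u_3=227/300 ∈ [11/18, 8/9) → index 2
j=4: u_4=287/300 ∈ [17/18, 1) → index 4

0 1 1 2 4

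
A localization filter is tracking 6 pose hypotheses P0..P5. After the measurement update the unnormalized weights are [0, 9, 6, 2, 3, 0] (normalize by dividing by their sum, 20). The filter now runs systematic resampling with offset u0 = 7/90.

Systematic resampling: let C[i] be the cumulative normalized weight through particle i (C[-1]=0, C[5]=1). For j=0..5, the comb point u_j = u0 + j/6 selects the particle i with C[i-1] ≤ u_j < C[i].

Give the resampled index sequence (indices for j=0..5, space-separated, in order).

1 1 1 2 2 4

C = [0, 9/20, 3/4, 17/20, 1, 1]
j=0: u_0=7/90 ∈ [0, 9/20) → index 1
j=1: u_1=11/45 ∈ [0, 9/20) → index 1
j=2: u_2=37/90 ∈ [0, 9/20) → index 1
j=3: u_3=26/45 ∈ [9/20, 3/4) → index 2
j=4: u_4=67/90 ∈ [9/20, 3/4) → index 2
j=5: u_5=41/45 ∈ [17/20, 1) → index 4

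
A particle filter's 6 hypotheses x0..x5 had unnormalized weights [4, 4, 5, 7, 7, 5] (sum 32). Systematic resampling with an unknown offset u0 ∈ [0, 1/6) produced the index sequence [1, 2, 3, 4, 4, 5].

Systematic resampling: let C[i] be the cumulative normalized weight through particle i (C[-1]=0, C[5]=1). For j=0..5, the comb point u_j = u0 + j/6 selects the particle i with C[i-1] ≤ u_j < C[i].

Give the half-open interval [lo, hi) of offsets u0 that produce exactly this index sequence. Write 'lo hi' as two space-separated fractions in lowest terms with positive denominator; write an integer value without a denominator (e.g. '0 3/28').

C = [1/8, 1/4, 13/32, 5/8, 27/32, 1]
j=0 picked index 1: u0 ∈ [1/8, 1/4)
j=1 picked index 2: u0 ∈ [1/12, 23/96)
j=2 picked index 3: u0 ∈ [7/96, 7/24)
j=3 picked index 4: u0 ∈ [1/8, 11/32)
j=4 picked index 4: u0 ∈ [-1/24, 17/96)
j=5 picked index 5: u0 ∈ [1/96, 1/6)
intersection: [1/8, 1/6)

1/8 1/6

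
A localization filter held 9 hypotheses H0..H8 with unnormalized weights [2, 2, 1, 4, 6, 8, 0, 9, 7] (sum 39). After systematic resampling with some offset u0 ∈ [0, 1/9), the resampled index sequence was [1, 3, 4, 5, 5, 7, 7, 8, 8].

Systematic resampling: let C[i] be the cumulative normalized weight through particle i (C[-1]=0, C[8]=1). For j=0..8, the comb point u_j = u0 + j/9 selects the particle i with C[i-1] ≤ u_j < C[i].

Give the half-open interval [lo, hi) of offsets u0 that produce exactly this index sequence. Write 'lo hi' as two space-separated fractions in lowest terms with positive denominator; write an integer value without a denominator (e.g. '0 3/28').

2/39 4/39

C = [2/39, 4/39, 5/39, 3/13, 5/13, 23/39, 23/39, 32/39, 1]
j=0 picked index 1: u0 ∈ [2/39, 4/39)
j=1 picked index 3: u0 ∈ [2/117, 14/117)
j=2 picked index 4: u0 ∈ [1/117, 19/117)
j=3 picked index 5: u0 ∈ [2/39, 10/39)
j=4 picked index 5: u0 ∈ [-7/117, 17/117)
j=5 picked index 7: u0 ∈ [4/117, 31/117)
j=6 picked index 7: u0 ∈ [-1/13, 2/13)
j=7 picked index 8: u0 ∈ [5/117, 2/9)
j=8 picked index 8: u0 ∈ [-8/117, 1/9)
intersection: [2/39, 4/39)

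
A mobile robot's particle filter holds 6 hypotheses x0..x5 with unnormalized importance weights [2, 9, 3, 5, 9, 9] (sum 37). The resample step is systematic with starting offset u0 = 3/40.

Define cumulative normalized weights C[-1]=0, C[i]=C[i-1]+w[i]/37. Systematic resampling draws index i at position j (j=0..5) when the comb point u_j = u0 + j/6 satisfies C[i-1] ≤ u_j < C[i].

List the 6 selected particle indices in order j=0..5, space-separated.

C = [2/37, 11/37, 14/37, 19/37, 28/37, 1]
j=0: u_0=3/40 ∈ [2/37, 11/37) → index 1
j=1: u_1=29/120 ∈ [2/37, 11/37) → index 1
j=2: u_2=49/120 ∈ [14/37, 19/37) → index 3
j=3: u_3=23/40 ∈ [19/37, 28/37) → index 4
j=4: u_4=89/120 ∈ [19/37, 28/37) → index 4
j=5: u_5=109/120 ∈ [28/37, 1) → index 5

1 1 3 4 4 5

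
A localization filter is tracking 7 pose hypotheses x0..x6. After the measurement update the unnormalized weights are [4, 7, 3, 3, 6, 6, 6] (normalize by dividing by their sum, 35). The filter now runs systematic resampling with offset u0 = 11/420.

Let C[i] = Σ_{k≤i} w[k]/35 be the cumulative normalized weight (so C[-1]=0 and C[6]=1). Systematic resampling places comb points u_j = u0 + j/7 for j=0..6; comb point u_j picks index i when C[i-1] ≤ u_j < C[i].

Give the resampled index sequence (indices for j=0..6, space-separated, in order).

C = [4/35, 11/35, 2/5, 17/35, 23/35, 29/35, 1]
j=0: u_0=11/420 ∈ [0, 4/35) → index 0
j=1: u_1=71/420 ∈ [4/35, 11/35) → index 1
j=2: u_2=131/420 ∈ [4/35, 11/35) → index 1
j=3: u_3=191/420 ∈ [2/5, 17/35) → index 3
j=4: u_4=251/420 ∈ [17/35, 23/35) → index 4
j=5: u_5=311/420 ∈ [23/35, 29/35) → index 5
j=6: u_6=53/60 ∈ [29/35, 1) → index 6

0 1 1 3 4 5 6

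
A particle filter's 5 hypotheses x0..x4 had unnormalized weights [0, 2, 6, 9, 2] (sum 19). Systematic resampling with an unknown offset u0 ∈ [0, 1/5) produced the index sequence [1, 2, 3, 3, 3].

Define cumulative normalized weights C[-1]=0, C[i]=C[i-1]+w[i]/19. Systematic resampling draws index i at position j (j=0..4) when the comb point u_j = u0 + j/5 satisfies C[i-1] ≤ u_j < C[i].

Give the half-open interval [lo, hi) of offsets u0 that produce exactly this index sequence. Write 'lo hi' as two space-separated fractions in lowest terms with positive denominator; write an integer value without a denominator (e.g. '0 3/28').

2/95 9/95

C = [0, 2/19, 8/19, 17/19, 1]
j=0 picked index 1: u0 ∈ [0, 2/19)
j=1 picked index 2: u0 ∈ [-9/95, 21/95)
j=2 picked index 3: u0 ∈ [2/95, 47/95)
j=3 picked index 3: u0 ∈ [-17/95, 28/95)
j=4 picked index 3: u0 ∈ [-36/95, 9/95)
intersection: [2/95, 9/95)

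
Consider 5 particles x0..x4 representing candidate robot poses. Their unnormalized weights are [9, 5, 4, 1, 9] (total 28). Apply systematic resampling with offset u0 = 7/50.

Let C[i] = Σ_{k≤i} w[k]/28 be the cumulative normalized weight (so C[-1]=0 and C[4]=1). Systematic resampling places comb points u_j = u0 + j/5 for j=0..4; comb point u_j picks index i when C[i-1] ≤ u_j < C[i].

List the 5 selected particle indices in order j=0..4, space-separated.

C = [9/28, 1/2, 9/14, 19/28, 1]
j=0: u_0=7/50 ∈ [0, 9/28) → index 0
j=1: u_1=17/50 ∈ [9/28, 1/2) → index 1
j=2: u_2=27/50 ∈ [1/2, 9/14) → index 2
j=3: u_3=37/50 ∈ [19/28, 1) → index 4
j=4: u_4=47/50 ∈ [19/28, 1) → index 4

0 1 2 4 4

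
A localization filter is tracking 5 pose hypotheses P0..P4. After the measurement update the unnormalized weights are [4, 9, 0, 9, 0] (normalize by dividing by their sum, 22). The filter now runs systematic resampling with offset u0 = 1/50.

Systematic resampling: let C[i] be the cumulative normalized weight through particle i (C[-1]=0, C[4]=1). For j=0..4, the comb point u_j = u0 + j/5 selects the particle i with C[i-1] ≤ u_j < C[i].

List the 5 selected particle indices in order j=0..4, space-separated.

C = [2/11, 13/22, 13/22, 1, 1]
j=0: u_0=1/50 ∈ [0, 2/11) → index 0
j=1: u_1=11/50 ∈ [2/11, 13/22) → index 1
j=2: u_2=21/50 ∈ [2/11, 13/22) → index 1
j=3: u_3=31/50 ∈ [13/22, 1) → index 3
j=4: u_4=41/50 ∈ [13/22, 1) → index 3

0 1 1 3 3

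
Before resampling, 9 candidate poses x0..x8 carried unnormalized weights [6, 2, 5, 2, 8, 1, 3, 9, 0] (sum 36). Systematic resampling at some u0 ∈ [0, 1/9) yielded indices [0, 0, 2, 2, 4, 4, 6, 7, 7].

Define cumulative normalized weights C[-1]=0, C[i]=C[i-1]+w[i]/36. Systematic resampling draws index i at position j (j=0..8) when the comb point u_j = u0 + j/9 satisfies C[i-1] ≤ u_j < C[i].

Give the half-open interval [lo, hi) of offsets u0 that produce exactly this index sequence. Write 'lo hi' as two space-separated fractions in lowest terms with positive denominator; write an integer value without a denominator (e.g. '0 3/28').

C = [1/6, 2/9, 13/36, 5/12, 23/36, 2/3, 3/4, 1, 1]
j=0 picked index 0: u0 ∈ [0, 1/6)
j=1 picked index 0: u0 ∈ [-1/9, 1/18)
j=2 picked index 2: u0 ∈ [0, 5/36)
j=3 picked index 2: u0 ∈ [-1/9, 1/36)
j=4 picked index 4: u0 ∈ [-1/36, 7/36)
j=5 picked index 4: u0 ∈ [-5/36, 1/12)
j=6 picked index 6: u0 ∈ [0, 1/12)
j=7 picked index 7: u0 ∈ [-1/36, 2/9)
j=8 picked index 7: u0 ∈ [-5/36, 1/9)
intersection: [0, 1/36)

0 1/36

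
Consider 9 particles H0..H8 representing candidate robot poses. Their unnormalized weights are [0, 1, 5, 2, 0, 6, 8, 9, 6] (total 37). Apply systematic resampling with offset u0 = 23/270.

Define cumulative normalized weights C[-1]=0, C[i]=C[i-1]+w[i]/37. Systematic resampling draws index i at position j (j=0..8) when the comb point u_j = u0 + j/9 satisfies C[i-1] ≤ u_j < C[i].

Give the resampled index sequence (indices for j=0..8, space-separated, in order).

C = [0, 1/37, 6/37, 8/37, 8/37, 14/37, 22/37, 31/37, 1]
j=0: u_0=23/270 ∈ [1/37, 6/37) → index 2
j=1: u_1=53/270 ∈ [6/37, 8/37) → index 3
j=2: u_2=83/270 ∈ [8/37, 14/37) → index 5
j=3: u_3=113/270 ∈ [14/37, 22/37) → index 6
j=4: u_4=143/270 ∈ [14/37, 22/37) → index 6
j=5: u_5=173/270 ∈ [22/37, 31/37) → index 7
j=6: u_6=203/270 ∈ [22/37, 31/37) → index 7
j=7: u_7=233/270 ∈ [31/37, 1) → index 8
j=8: u_8=263/270 ∈ [31/37, 1) → index 8

2 3 5 6 6 7 7 8 8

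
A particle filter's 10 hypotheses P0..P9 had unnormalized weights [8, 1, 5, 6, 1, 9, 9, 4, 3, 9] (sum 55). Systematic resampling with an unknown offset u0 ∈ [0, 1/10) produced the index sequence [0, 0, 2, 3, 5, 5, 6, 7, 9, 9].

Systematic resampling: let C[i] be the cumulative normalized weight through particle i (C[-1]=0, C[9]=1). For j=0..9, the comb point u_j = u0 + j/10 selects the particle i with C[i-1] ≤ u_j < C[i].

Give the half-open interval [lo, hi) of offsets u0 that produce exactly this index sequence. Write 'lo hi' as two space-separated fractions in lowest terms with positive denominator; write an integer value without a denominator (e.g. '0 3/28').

2/55 1/22

C = [8/55, 9/55, 14/55, 4/11, 21/55, 6/11, 39/55, 43/55, 46/55, 1]
j=0 picked index 0: u0 ∈ [0, 8/55)
j=1 picked index 0: u0 ∈ [-1/10, 1/22)
j=2 picked index 2: u0 ∈ [-2/55, 3/55)
j=3 picked index 3: u0 ∈ [-1/22, 7/110)
j=4 picked index 5: u0 ∈ [-1/55, 8/55)
j=5 picked index 5: u0 ∈ [-13/110, 1/22)
j=6 picked index 6: u0 ∈ [-3/55, 6/55)
j=7 picked index 7: u0 ∈ [1/110, 9/110)
j=8 picked index 9: u0 ∈ [2/55, 1/5)
j=9 picked index 9: u0 ∈ [-7/110, 1/10)
intersection: [2/55, 1/22)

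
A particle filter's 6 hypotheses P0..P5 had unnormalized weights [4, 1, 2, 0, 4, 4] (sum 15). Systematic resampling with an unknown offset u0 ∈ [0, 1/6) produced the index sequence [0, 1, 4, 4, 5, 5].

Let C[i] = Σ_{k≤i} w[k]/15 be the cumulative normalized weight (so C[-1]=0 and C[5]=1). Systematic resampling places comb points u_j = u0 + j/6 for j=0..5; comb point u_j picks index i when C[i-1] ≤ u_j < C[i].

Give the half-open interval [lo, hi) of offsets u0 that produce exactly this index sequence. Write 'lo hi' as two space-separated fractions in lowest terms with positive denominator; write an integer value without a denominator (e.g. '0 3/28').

C = [4/15, 1/3, 7/15, 7/15, 11/15, 1]
j=0 picked index 0: u0 ∈ [0, 4/15)
j=1 picked index 1: u0 ∈ [1/10, 1/6)
j=2 picked index 4: u0 ∈ [2/15, 2/5)
j=3 picked index 4: u0 ∈ [-1/30, 7/30)
j=4 picked index 5: u0 ∈ [1/15, 1/3)
j=5 picked index 5: u0 ∈ [-1/10, 1/6)
intersection: [2/15, 1/6)

2/15 1/6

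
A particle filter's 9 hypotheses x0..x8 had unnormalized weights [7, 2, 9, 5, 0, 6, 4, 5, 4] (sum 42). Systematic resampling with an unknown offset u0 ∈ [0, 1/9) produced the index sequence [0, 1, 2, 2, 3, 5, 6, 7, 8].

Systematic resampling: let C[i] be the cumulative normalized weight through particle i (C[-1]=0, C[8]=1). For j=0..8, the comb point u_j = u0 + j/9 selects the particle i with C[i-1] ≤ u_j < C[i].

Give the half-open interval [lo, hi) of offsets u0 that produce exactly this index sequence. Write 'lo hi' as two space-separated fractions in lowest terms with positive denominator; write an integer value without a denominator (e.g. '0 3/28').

1/18 2/21

C = [1/6, 3/14, 3/7, 23/42, 23/42, 29/42, 11/14, 19/21, 1]
j=0 picked index 0: u0 ∈ [0, 1/6)
j=1 picked index 1: u0 ∈ [1/18, 13/126)
j=2 picked index 2: u0 ∈ [-1/126, 13/63)
j=3 picked index 2: u0 ∈ [-5/42, 2/21)
j=4 picked index 3: u0 ∈ [-1/63, 13/126)
j=5 picked index 5: u0 ∈ [-1/126, 17/126)
j=6 picked index 6: u0 ∈ [1/42, 5/42)
j=7 picked index 7: u0 ∈ [1/126, 8/63)
j=8 picked index 8: u0 ∈ [1/63, 1/9)
intersection: [1/18, 2/21)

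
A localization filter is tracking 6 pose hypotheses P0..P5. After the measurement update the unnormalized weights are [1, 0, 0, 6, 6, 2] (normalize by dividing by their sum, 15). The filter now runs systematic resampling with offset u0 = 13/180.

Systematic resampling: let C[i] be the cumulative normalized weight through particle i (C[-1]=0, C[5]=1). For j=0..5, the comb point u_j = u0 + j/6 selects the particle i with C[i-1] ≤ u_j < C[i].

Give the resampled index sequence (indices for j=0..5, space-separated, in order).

C = [1/15, 1/15, 1/15, 7/15, 13/15, 1]
j=0: u_0=13/180 ∈ [1/15, 7/15) → index 3
j=1: u_1=43/180 ∈ [1/15, 7/15) → index 3
j=2: u_2=73/180 ∈ [1/15, 7/15) → index 3
j=3: u_3=103/180 ∈ [7/15, 13/15) → index 4
j=4: u_4=133/180 ∈ [7/15, 13/15) → index 4
j=5: u_5=163/180 ∈ [13/15, 1) → index 5

3 3 3 4 4 5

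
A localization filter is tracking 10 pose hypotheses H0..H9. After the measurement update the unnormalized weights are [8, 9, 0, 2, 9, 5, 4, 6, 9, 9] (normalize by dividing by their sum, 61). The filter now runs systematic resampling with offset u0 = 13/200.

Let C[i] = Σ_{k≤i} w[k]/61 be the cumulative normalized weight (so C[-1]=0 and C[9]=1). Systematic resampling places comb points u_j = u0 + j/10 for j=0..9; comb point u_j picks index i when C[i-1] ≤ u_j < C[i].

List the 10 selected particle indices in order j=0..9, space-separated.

C = [8/61, 17/61, 17/61, 19/61, 28/61, 33/61, 37/61, 43/61, 52/61, 1]
j=0: u_0=13/200 ∈ [0, 8/61) → index 0
j=1: u_1=33/200 ∈ [8/61, 17/61) → index 1
j=2: u_2=53/200 ∈ [8/61, 17/61) → index 1
j=3: u_3=73/200 ∈ [19/61, 28/61) → index 4
j=4: u_4=93/200 ∈ [28/61, 33/61) → index 5
j=5: u_5=113/200 ∈ [33/61, 37/61) → index 6
j=6: u_6=133/200 ∈ [37/61, 43/61) → index 7
j=7: u_7=153/200 ∈ [43/61, 52/61) → index 8
j=8: u_8=173/200 ∈ [52/61, 1) → index 9
j=9: u_9=193/200 ∈ [52/61, 1) → index 9

0 1 1 4 5 6 7 8 9 9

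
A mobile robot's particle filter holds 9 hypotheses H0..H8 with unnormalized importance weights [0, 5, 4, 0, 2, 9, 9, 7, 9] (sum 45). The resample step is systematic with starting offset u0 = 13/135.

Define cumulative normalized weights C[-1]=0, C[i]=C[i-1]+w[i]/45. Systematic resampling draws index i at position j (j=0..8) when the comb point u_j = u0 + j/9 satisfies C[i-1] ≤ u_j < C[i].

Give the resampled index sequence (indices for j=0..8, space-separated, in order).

C = [0, 1/9, 1/5, 1/5, 11/45, 4/9, 29/45, 4/5, 1]
j=0: u_0=13/135 ∈ [0, 1/9) → index 1
j=1: u_1=28/135 ∈ [1/5, 11/45) → index 4
j=2: u_2=43/135 ∈ [11/45, 4/9) → index 5
j=3: u_3=58/135 ∈ [11/45, 4/9) → index 5
j=4: u_4=73/135 ∈ [4/9, 29/45) → index 6
j=5: u_5=88/135 ∈ [29/45, 4/5) → index 7
j=6: u_6=103/135 ∈ [29/45, 4/5) → index 7
j=7: u_7=118/135 ∈ [4/5, 1) → index 8
j=8: u_8=133/135 ∈ [4/5, 1) → index 8

1 4 5 5 6 7 7 8 8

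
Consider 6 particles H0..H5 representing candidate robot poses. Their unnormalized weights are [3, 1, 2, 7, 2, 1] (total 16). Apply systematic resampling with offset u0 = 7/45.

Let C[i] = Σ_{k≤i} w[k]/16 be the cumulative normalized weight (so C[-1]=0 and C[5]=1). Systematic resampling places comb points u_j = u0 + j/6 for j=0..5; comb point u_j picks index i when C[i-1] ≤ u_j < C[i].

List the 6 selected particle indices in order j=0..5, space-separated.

C = [3/16, 1/4, 3/8, 13/16, 15/16, 1]
j=0: u_0=7/45 ∈ [0, 3/16) → index 0
j=1: u_1=29/90 ∈ [1/4, 3/8) → index 2
j=2: u_2=22/45 ∈ [3/8, 13/16) → index 3
j=3: u_3=59/90 ∈ [3/8, 13/16) → index 3
j=4: u_4=37/45 ∈ [13/16, 15/16) → index 4
j=5: u_5=89/90 ∈ [15/16, 1) → index 5

0 2 3 3 4 5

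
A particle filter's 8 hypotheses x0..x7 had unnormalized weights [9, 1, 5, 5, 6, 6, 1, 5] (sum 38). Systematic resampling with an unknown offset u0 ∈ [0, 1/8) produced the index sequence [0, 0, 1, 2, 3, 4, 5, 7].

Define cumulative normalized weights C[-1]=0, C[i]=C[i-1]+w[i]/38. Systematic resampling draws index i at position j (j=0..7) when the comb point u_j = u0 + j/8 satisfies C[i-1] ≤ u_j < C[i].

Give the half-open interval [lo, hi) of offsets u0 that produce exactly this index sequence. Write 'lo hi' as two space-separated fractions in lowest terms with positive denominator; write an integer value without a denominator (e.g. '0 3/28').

0 1/76

C = [9/38, 5/19, 15/38, 10/19, 13/19, 16/19, 33/38, 1]
j=0 picked index 0: u0 ∈ [0, 9/38)
j=1 picked index 0: u0 ∈ [-1/8, 17/152)
j=2 picked index 1: u0 ∈ [-1/76, 1/76)
j=3 picked index 2: u0 ∈ [-17/152, 3/152)
j=4 picked index 3: u0 ∈ [-2/19, 1/38)
j=5 picked index 4: u0 ∈ [-15/152, 9/152)
j=6 picked index 5: u0 ∈ [-5/76, 7/76)
j=7 picked index 7: u0 ∈ [-1/152, 1/8)
intersection: [0, 1/76)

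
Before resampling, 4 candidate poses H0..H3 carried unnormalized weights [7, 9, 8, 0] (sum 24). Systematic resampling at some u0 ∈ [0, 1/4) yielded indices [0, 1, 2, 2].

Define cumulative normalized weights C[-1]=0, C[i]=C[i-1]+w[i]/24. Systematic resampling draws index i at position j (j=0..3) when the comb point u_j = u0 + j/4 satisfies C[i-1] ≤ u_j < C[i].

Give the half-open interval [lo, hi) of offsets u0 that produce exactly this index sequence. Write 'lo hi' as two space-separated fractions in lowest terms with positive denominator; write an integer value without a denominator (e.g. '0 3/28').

C = [7/24, 2/3, 1, 1]
j=0 picked index 0: u0 ∈ [0, 7/24)
j=1 picked index 1: u0 ∈ [1/24, 5/12)
j=2 picked index 2: u0 ∈ [1/6, 1/2)
j=3 picked index 2: u0 ∈ [-1/12, 1/4)
intersection: [1/6, 1/4)

1/6 1/4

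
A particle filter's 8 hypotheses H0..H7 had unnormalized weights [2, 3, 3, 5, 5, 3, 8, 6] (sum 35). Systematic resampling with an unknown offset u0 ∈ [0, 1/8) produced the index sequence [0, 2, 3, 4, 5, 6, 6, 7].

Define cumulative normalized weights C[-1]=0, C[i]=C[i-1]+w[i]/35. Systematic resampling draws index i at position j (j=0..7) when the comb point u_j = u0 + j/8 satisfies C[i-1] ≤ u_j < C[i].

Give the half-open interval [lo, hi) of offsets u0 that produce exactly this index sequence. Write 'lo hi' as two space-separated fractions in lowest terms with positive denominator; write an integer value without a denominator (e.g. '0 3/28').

C = [2/35, 1/7, 8/35, 13/35, 18/35, 3/5, 29/35, 1]
j=0 picked index 0: u0 ∈ [0, 2/35)
j=1 picked index 2: u0 ∈ [1/56, 29/280)
j=2 picked index 3: u0 ∈ [-3/140, 17/140)
j=3 picked index 4: u0 ∈ [-1/280, 39/280)
j=4 picked index 5: u0 ∈ [1/70, 1/10)
j=5 picked index 6: u0 ∈ [-1/40, 57/280)
j=6 picked index 6: u0 ∈ [-3/20, 11/140)
j=7 picked index 7: u0 ∈ [-13/280, 1/8)
intersection: [1/56, 2/35)

1/56 2/35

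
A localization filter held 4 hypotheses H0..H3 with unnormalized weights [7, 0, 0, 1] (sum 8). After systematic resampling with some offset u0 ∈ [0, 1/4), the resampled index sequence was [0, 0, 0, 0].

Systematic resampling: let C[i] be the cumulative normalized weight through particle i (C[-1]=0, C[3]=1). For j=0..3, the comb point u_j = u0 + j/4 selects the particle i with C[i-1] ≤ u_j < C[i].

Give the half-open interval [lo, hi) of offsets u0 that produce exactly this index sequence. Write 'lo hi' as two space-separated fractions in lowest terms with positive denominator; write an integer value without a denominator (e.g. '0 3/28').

C = [7/8, 7/8, 7/8, 1]
j=0 picked index 0: u0 ∈ [0, 7/8)
j=1 picked index 0: u0 ∈ [-1/4, 5/8)
j=2 picked index 0: u0 ∈ [-1/2, 3/8)
j=3 picked index 0: u0 ∈ [-3/4, 1/8)
intersection: [0, 1/8)

0 1/8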